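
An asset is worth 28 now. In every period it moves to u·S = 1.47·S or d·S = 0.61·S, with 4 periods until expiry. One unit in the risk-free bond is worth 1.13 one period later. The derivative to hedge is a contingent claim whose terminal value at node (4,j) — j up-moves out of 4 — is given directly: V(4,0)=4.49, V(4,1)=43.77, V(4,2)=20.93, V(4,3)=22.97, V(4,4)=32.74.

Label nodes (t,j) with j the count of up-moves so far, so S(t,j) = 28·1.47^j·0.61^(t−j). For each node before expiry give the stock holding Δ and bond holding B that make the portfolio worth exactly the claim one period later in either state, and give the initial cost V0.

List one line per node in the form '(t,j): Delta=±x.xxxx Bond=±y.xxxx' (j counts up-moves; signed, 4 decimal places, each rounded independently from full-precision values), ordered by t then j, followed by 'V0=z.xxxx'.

No-arbitrage ⇒ martingale measure with p* = (R−d)/(u−d) = 0.6047.
Payoff layer (t=4): V(4,0)=4.4900, V(4,1)=43.7700, V(4,2)=20.9300, V(4,3)=22.9700, V(4,4)=32.7400
(3,0): S=6.3555. Δ = (V_up−V_dn)/(S_up−S_dn) = (43.7700−4.4900)/(9.3425−3.8768) = 7.1866. V = [p*·43.7700 + (1−p*)·4.4900]/1.13 = 24.9918. B = V − Δ·S = -20.6827.
(3,1): S=15.3156. Δ = (V_up−V_dn)/(S_up−S_dn) = (20.9300−43.7700)/(22.5140−9.3425) = -1.7341. V = [p*·20.9300 + (1−p*)·43.7700]/1.13 = 26.5131. B = V − Δ·S = 53.0712.
(3,2): S=36.9082. Δ = (V_up−V_dn)/(S_up−S_dn) = (22.9700−20.9300)/(54.2550−22.5140) = 0.0643. V = [p*·22.9700 + (1−p*)·20.9300]/1.13 = 19.6137. B = V − Δ·S = 17.2416.
(3,3): S=88.9426. Δ = (V_up−V_dn)/(S_up−S_dn) = (32.7400−22.9700)/(130.7457−54.2550) = 0.1277. V = [p*·32.7400 + (1−p*)·22.9700]/1.13 = 25.5553. B = V − Δ·S = 14.1948.
(2,0): S=10.4188. Δ = (V_up−V_dn)/(S_up−S_dn) = (26.5131−24.9918)/(15.3156−6.3555) = 0.1698. V = [p*·26.5131 + (1−p*)·24.9918]/1.13 = 22.9306. B = V − Δ·S = 21.1617.
(2,1): S=25.1076. Δ = (V_up−V_dn)/(S_up−S_dn) = (19.6137−26.5131)/(36.9082−15.3156) = -0.3195. V = [p*·19.6137 + (1−p*)·26.5131]/1.13 = 19.7711. B = V − Δ·S = 27.7936.
(2,2): S=60.5052. Δ = (V_up−V_dn)/(S_up−S_dn) = (25.5553−19.6137)/(88.9426−36.9082) = 0.1142. V = [p*·25.5553 + (1−p*)·19.6137]/1.13 = 20.5365. B = V − Δ·S = 13.6277.
(1,0): S=17.0800. Δ = (V_up−V_dn)/(S_up−S_dn) = (19.7711−22.9306)/(25.1076−10.4188) = -0.2151. V = [p*·19.7711 + (1−p*)·22.9306]/1.13 = 18.6020. B = V − Δ·S = 22.2758.
(1,1): S=41.1600. Δ = (V_up−V_dn)/(S_up−S_dn) = (20.5365−19.7711)/(60.5052−25.1076) = 0.0216. V = [p*·20.5365 + (1−p*)·19.7711]/1.13 = 17.9061. B = V − Δ·S = 17.0161.
(0,0): S=28.0000. Δ = (V_up−V_dn)/(S_up−S_dn) = (17.9061−18.6020)/(41.1600−17.0800) = -0.0289. V = [p*·17.9061 + (1−p*)·18.6020]/1.13 = 16.0896. B = V − Δ·S = 16.8987.
The time-0 hedge costs 16.0896, which is the no-arbitrage price.

(0,0): Delta=-0.0289 Bond=16.8987
(1,0): Delta=-0.2151 Bond=22.2758
(1,1): Delta=0.0216 Bond=17.0161
(2,0): Delta=0.1698 Bond=21.1617
(2,1): Delta=-0.3195 Bond=27.7936
(2,2): Delta=0.1142 Bond=13.6277
(3,0): Delta=7.1866 Bond=-20.6827
(3,1): Delta=-1.7341 Bond=53.0712
(3,2): Delta=0.0643 Bond=17.2416
(3,3): Delta=0.1277 Bond=14.1948
V0=16.0896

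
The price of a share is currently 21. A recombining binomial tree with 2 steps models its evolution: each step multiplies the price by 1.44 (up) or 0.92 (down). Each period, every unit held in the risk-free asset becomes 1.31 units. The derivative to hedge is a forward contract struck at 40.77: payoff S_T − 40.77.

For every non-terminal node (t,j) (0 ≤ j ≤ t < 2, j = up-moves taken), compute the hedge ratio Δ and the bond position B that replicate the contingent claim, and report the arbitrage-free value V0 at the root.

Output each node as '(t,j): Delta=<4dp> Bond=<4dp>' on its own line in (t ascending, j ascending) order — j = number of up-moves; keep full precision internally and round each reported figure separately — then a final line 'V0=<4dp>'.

(0,0): Delta=1.0000 Bond=-23.7574
(1,0): Delta=1.0000 Bond=-31.1221
(1,1): Delta=1.0000 Bond=-31.1221
V0=-2.7574

The replicating-portfolio and risk-neutral prices coincide; use p* = (1.31−0.92)/(1.44−0.92) = 0.7500 for the latter.
At expiry t=2: V(2,0)=-22.9956, V(2,1)=-12.9492, V(2,2)=2.7756
Node (1,0) S=19.3200: V=(p*·-12.9492+(1−p*)·-22.9956)/1.31=-11.8021; Δ=(-12.9492−-22.9956)/(27.8208−17.7744)=1.0000; B=V−Δ·S=-31.1221
Node (1,1) S=30.2400: V=(p*·2.7756+(1−p*)·-12.9492)/1.31=-0.8821; Δ=(2.7756−-12.9492)/(43.5456−27.8208)=1.0000; B=V−Δ·S=-31.1221
Node (0,0) S=21.0000: V=(p*·-0.8821+(1−p*)·-11.8021)/1.31=-2.7574; Δ=(-0.8821−-11.8021)/(30.2400−19.3200)=1.0000; B=V−Δ·S=-23.7574
Self-financing check: at every node Δ·S+B equals the discounted successor values.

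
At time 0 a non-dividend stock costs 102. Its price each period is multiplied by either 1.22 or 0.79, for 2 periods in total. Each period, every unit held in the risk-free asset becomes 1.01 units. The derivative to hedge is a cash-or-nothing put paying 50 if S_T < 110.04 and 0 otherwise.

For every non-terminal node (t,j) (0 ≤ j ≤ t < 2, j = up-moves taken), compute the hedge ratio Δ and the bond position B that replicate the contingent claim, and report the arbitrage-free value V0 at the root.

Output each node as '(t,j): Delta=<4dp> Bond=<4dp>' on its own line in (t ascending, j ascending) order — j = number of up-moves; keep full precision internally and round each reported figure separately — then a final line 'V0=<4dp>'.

Under the risk-neutral measure, an up-move has probability p* = (R−d)/(u−d) = 0.5116 and values discount at R = 1.01.
Terminal values V(2,·): V(2,0)=50.0000, V(2,1)=50.0000, V(2,2)=0.0000
Node (1,0) S=80.5800: V=(p*·50.0000+(1−p*)·50.0000)/1.01=49.5050; Δ=(50.0000−50.0000)/(98.3076−63.6582)=0.0000; B=V−Δ·S=49.5050
Node (1,1) S=124.4400: V=(p*·0.0000+(1−p*)·50.0000)/1.01=24.1768; Δ=(0.0000−50.0000)/(151.8168−98.3076)=-0.9344; B=V−Δ·S=140.4559
Node (0,0) S=102.0000: V=(p*·24.1768+(1−p*)·49.5050)/1.01=36.1845; Δ=(24.1768−49.5050)/(124.4400−80.5800)=-0.5775; B=V−Δ·S=95.0871
Check: Δ(0,0)·S0 + B(0,0) = 36.1845 = V0.

(0,0): Delta=-0.5775 Bond=95.0871
(1,0): Delta=0.0000 Bond=49.5050
(1,1): Delta=-0.9344 Bond=140.4559
V0=36.1845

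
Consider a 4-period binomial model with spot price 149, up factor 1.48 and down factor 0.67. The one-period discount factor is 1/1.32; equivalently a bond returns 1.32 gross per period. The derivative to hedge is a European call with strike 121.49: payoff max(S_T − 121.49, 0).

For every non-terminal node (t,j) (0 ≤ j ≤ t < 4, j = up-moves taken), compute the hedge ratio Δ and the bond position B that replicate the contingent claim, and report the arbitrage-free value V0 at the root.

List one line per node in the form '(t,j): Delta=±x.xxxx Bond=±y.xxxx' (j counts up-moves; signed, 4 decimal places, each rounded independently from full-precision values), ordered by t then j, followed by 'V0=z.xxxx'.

The replicating-portfolio and risk-neutral prices coincide; use p* = (1.32−0.67)/(1.48−0.67) = 0.8025 for the latter.
Terminal payoffs: V(4,0)=0.0000, V(4,1)=0.0000, V(4,2)=25.0173, V(4,3)=202.1381, V(4,4)=593.3900
(3,0): S=44.8137. Δ = (V_up−V_dn)/(S_up−S_dn) = (0.0000−0.0000)/(66.3243−30.0252) = 0.0000. V = [p*·0.0000 + (1−p*)·0.0000]/1.32 = 0.0000. B = V − Δ·S = 0.0000.
(3,1): S=98.9914. Δ = (V_up−V_dn)/(S_up−S_dn) = (25.0173−0.0000)/(146.5073−66.3243) = 0.3120. V = [p*·25.0173 + (1−p*)·0.0000]/1.32 = 15.2088. B = V − Δ·S = -15.6768.
(3,2): S=218.6676. Δ = (V_up−V_dn)/(S_up−S_dn) = (202.1381−25.0173)/(323.6281−146.5073) = 1.0000. V = [p*·202.1381 + (1−p*)·25.0173]/1.32 = 126.6298. B = V − Δ·S = -92.0379.
(3,3): S=483.0270. Δ = (V_up−V_dn)/(S_up−S_dn) = (593.3900−202.1381)/(714.8800−323.6281) = 1.0000. V = [p*·593.3900 + (1−p*)·202.1381]/1.32 = 390.9891. B = V − Δ·S = -92.0379.
(2,0): S=66.8861. Δ = (V_up−V_dn)/(S_up−S_dn) = (15.2088−0.0000)/(98.9914−44.8137) = 0.2807. V = [p*·15.2088 + (1−p*)·0.0000]/1.32 = 9.2459. B = V − Δ·S = -9.5304.
(2,1): S=147.7484. Δ = (V_up−V_dn)/(S_up−S_dn) = (126.6298−15.2088)/(218.6676−98.9914) = 0.9310. V = [p*·126.6298 + (1−p*)·15.2088]/1.32 = 79.2581. B = V − Δ·S = -58.2986.
(2,2): S=326.3696. Δ = (V_up−V_dn)/(S_up−S_dn) = (390.9891−126.6298)/(483.0270−218.6676) = 1.0000. V = [p*·390.9891 + (1−p*)·126.6298]/1.32 = 256.6439. B = V − Δ·S = -69.7257.
(1,0): S=99.8300. Δ = (V_up−V_dn)/(S_up−S_dn) = (79.2581−9.2459)/(147.7484−66.8861) = 0.8658. V = [p*·79.2581 + (1−p*)·9.2459]/1.32 = 49.5671. B = V − Δ·S = -36.8677.
(1,1): S=220.5200. Δ = (V_up−V_dn)/(S_up−S_dn) = (256.6439−79.2581)/(326.3696−147.7484) = 0.9931. V = [p*·256.6439 + (1−p*)·79.2581]/1.32 = 167.8824. B = V − Δ·S = -51.1125.
(0,0): S=149.0000. Δ = (V_up−V_dn)/(S_up−S_dn) = (167.8824−49.5671)/(220.5200−99.8300) = 0.9803. V = [p*·167.8824 + (1−p*)·49.5671]/1.32 = 109.4784. B = V − Δ·S = -36.5899.
Root portfolio cost Δ·149+B reproduces V0=109.4784.

(0,0): Delta=0.9803 Bond=-36.5899
(1,0): Delta=0.8658 Bond=-36.8677
(1,1): Delta=0.9931 Bond=-51.1125
(2,0): Delta=0.2807 Bond=-9.5304
(2,1): Delta=0.9310 Bond=-58.2986
(2,2): Delta=1.0000 Bond=-69.7257
(3,0): Delta=0.0000 Bond=0.0000
(3,1): Delta=0.3120 Bond=-15.6768
(3,2): Delta=1.0000 Bond=-92.0379
(3,3): Delta=1.0000 Bond=-92.0379
V0=109.4784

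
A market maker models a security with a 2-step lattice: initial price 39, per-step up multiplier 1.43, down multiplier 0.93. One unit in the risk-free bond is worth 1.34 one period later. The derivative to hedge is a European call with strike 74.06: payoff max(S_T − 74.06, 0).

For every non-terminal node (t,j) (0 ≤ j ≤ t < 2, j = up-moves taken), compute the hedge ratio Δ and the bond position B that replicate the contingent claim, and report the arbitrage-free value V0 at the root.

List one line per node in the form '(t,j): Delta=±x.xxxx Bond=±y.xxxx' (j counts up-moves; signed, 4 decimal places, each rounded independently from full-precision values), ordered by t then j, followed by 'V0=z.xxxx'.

Since d<R<u, set p* = (R−d)/(u−d) = 0.8200; price each node as the discounted p*-expectation of its children.
At expiry t=2: V(2,0)=0.0000, V(2,1)=0.0000, V(2,2)=5.6911
(1,0): S=36.2700. Δ = (V_up−V_dn)/(S_up−S_dn) = (0.0000−0.0000)/(51.8661−33.7311) = 0.0000. V = [p*·0.0000 + (1−p*)·0.0000]/1.34 = 0.0000. B = V − Δ·S = 0.0000.
(1,1): S=55.7700. Δ = (V_up−V_dn)/(S_up−S_dn) = (5.6911−0.0000)/(79.7511−51.8661) = 0.2041. V = [p*·5.6911 + (1−p*)·0.0000]/1.34 = 3.4826. B = V − Δ·S = -7.8996.
(0,0): S=39.0000. Δ = (V_up−V_dn)/(S_up−S_dn) = (3.4826−0.0000)/(55.7700−36.2700) = 0.1786. V = [p*·3.4826 + (1−p*)·0.0000]/1.34 = 2.1312. B = V − Δ·S = -4.8341.
Each (Δ,B) replicates both successor values, so the strategy is self-financing and V0 is arbitrage-free.

(0,0): Delta=0.1786 Bond=-4.8341
(1,0): Delta=0.0000 Bond=0.0000
(1,1): Delta=0.2041 Bond=-7.8996
V0=2.1312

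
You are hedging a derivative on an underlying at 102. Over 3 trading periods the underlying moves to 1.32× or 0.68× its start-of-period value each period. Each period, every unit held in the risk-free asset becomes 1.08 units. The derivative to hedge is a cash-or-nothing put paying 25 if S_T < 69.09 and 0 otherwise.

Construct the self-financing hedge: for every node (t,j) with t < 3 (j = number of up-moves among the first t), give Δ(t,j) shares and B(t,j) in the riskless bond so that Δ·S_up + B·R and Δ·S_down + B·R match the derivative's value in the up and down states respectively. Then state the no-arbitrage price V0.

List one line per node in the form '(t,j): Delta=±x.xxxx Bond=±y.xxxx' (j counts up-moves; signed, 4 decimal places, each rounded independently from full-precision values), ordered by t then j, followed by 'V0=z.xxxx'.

(0,0): Delta=-0.1539 Bond=21.9777
(1,0): Delta=-0.3259 Bond=35.6666
(1,1): Delta=-0.1007 Bond=16.5774
(2,0): Delta=0.0000 Bond=23.1481
(2,1): Delta=-0.4267 Bond=47.7431
(2,2): Delta=0.0000 Bond=0.0000
V0=6.2793

The replicating-portfolio and risk-neutral prices coincide; use p* = (1.08−0.68)/(1.32−0.68) = 0.6250 for the latter.
Payoff layer (t=3): V(3,0)=25.0000, V(3,1)=25.0000, V(3,2)=0.0000, V(3,3)=0.0000
(2,0): S=47.1648. Δ = (V_up−V_dn)/(S_up−S_dn) = (25.0000−25.0000)/(62.2575−32.0721) = 0.0000. V = [p*·25.0000 + (1−p*)·25.0000]/1.08 = 23.1481. B = V − Δ·S = 23.1481.
(2,1): S=91.5552. Δ = (V_up−V_dn)/(S_up−S_dn) = (0.0000−25.0000)/(120.8529−62.2575) = -0.4267. V = [p*·0.0000 + (1−p*)·25.0000]/1.08 = 8.6806. B = V − Δ·S = 47.7431.
(2,2): S=177.7248. Δ = (V_up−V_dn)/(S_up−S_dn) = (0.0000−0.0000)/(234.5967−120.8529) = 0.0000. V = [p*·0.0000 + (1−p*)·0.0000]/1.08 = 0.0000. B = V − Δ·S = 0.0000.
(1,0): S=69.3600. Δ = (V_up−V_dn)/(S_up−S_dn) = (8.6806−23.1481)/(91.5552−47.1648) = -0.3259. V = [p*·8.6806 + (1−p*)·23.1481]/1.08 = 13.0610. B = V − Δ·S = 35.6666.
(1,1): S=134.6400. Δ = (V_up−V_dn)/(S_up−S_dn) = (0.0000−8.6806)/(177.7248−91.5552) = -0.1007. V = [p*·0.0000 + (1−p*)·8.6806]/1.08 = 3.0141. B = V − Δ·S = 16.5774.
(0,0): S=102.0000. Δ = (V_up−V_dn)/(S_up−S_dn) = (3.0141−13.0610)/(134.6400−69.3600) = -0.1539. V = [p*·3.0141 + (1−p*)·13.0610]/1.08 = 6.2793. B = V − Δ·S = 21.9777.
Root portfolio cost Δ·102+B reproduces V0=6.2793.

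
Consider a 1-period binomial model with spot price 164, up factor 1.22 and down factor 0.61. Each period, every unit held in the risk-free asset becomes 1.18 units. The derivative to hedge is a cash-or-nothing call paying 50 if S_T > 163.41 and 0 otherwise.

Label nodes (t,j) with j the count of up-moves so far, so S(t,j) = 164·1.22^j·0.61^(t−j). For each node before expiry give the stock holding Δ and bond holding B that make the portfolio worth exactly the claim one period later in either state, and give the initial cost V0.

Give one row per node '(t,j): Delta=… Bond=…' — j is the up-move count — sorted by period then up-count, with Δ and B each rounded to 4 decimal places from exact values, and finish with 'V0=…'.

(0,0): Delta=0.4998 Bond=-42.3729
V0=39.5943

Risk-neutral probability p* = (R−d)/(u−d) = (1.18−0.61)/(1.22−0.61) = 0.9344.
Terminal payoffs: V(1,0)=0.0000, V(1,1)=50.0000
  t=0,j=0: stock 164.0000 → up 200.0800 (V=50.0000), down 100.0400 (V=0.0000). Price 39.5943; hedge Δ=0.4998, bond B=-42.3729.
Each (Δ,B) replicates both successor values, so the strategy is self-financing and V0 is arbitrage-free.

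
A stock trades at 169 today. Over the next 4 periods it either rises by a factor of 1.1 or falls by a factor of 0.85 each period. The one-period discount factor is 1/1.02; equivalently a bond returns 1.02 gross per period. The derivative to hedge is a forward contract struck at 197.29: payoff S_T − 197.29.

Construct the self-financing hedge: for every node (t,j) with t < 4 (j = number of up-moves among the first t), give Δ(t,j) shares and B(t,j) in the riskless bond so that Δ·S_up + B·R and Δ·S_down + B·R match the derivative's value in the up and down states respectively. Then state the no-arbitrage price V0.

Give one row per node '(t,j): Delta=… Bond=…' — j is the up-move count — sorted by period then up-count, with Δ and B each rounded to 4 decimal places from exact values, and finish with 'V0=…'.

(0,0): Delta=1.0000 Bond=-182.2655
(1,0): Delta=1.0000 Bond=-185.9108
(1,1): Delta=1.0000 Bond=-185.9108
(2,0): Delta=1.0000 Bond=-189.6290
(2,1): Delta=1.0000 Bond=-189.6290
(2,2): Delta=1.0000 Bond=-189.6290
(3,0): Delta=1.0000 Bond=-193.4216
(3,1): Delta=1.0000 Bond=-193.4216
(3,2): Delta=1.0000 Bond=-193.4216
(3,3): Delta=1.0000 Bond=-193.4216
V0=-13.2655

Risk-neutral probability p* = (R−d)/(u−d) = (1.02−0.85)/(1.1−0.85) = 0.6800.
Terminal payoffs: V(4,0)=-109.0709, V(4,1)=-83.1242, V(4,2)=-49.5460, V(4,3)=-6.0918, V(4,4)=50.1429
Node (3,0) S=103.7871: V=(p*·-83.1242+(1−p*)·-109.0709)/1.02=-89.6344; Δ=(-83.1242−-109.0709)/(114.1658−88.2191)=1.0000; B=V−Δ·S=-193.4216
Node (3,1) S=134.3127: V=(p*·-49.5460+(1−p*)·-83.1242)/1.02=-59.1088; Δ=(-49.5460−-83.1242)/(147.7440−114.1658)=1.0000; B=V−Δ·S=-193.4216
Node (3,2) S=173.8165: V=(p*·-6.0918+(1−p*)·-49.5460)/1.02=-19.6051; Δ=(-6.0918−-49.5460)/(191.1982−147.7440)=1.0000; B=V−Δ·S=-193.4216
Node (3,3) S=224.9390: V=(p*·50.1429+(1−p*)·-6.0918)/1.02=31.5174; Δ=(50.1429−-6.0918)/(247.4329−191.1982)=1.0000; B=V−Δ·S=-193.4216
Node (2,0) S=122.1025: V=(p*·-59.1088+(1−p*)·-89.6344)/1.02=-67.5265; Δ=(-59.1088−-89.6344)/(134.3127−103.7871)=1.0000; B=V−Δ·S=-189.6290
Node (2,1) S=158.0150: V=(p*·-19.6051+(1−p*)·-59.1088)/1.02=-31.6140; Δ=(-19.6051−-59.1088)/(173.8165−134.3128)=1.0000; B=V−Δ·S=-189.6290
Node (2,2) S=204.4900: V=(p*·31.5174+(1−p*)·-19.6051)/1.02=14.8610; Δ=(31.5174−-19.6051)/(224.9390−173.8165)=1.0000; B=V−Δ·S=-189.6290
Node (1,0) S=143.6500: V=(p*·-31.6140+(1−p*)·-67.5265)/1.02=-42.2608; Δ=(-31.6140−-67.5265)/(158.0150−122.1025)=1.0000; B=V−Δ·S=-185.9108
Node (1,1) S=185.9000: V=(p*·14.8610+(1−p*)·-31.6140)/1.02=-0.0108; Δ=(14.8610−-31.6140)/(204.4900−158.0150)=1.0000; B=V−Δ·S=-185.9108
Node (0,0) S=169.0000: V=(p*·-0.0108+(1−p*)·-42.2608)/1.02=-13.2655; Δ=(-0.0108−-42.2608)/(185.9000−143.6500)=1.0000; B=V−Δ·S=-182.2655
Root portfolio cost Δ·169+B reproduces V0=-13.2655.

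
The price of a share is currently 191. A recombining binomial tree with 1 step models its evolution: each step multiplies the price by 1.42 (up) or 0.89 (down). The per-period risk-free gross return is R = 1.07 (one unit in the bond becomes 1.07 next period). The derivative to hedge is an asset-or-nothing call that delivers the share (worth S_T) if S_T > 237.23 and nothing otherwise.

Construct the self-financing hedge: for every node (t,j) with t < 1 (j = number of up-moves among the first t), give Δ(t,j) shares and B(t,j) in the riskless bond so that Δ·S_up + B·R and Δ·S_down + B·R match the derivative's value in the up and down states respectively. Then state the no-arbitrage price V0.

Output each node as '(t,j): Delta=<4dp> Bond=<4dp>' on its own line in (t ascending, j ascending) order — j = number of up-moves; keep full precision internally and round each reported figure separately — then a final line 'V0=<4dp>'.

The replicating-portfolio and risk-neutral prices coincide; use p* = (1.07−0.89)/(1.42−0.89) = 0.3396 for the latter.
Payoff layer (t=1): V(1,0)=0.0000, V(1,1)=271.2200
  t=0,j=0: stock 191.0000 → up 271.2200 (V=271.2200), down 169.9900 (V=0.0000). Price 86.0864; hedge Δ=2.6792, bond B=-425.6494.
Check: Δ(0,0)·S0 + B(0,0) = 86.0864 = V0.

(0,0): Delta=2.6792 Bond=-425.6494
V0=86.0864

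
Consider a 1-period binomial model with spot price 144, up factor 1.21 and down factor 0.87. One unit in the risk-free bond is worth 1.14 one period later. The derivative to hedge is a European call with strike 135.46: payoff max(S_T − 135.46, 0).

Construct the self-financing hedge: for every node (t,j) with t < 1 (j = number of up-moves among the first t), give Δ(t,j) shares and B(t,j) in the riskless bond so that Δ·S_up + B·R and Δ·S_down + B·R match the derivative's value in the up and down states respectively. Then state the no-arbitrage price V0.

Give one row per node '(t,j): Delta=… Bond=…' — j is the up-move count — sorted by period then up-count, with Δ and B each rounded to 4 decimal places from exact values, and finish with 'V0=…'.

(0,0): Delta=0.7921 Bond=-87.0449
V0=27.0139

Risk-neutral probability p* = (R−d)/(u−d) = (1.14−0.87)/(1.21−0.87) = 0.7941.
At expiry t=1: V(1,0)=0.0000, V(1,1)=38.7800
Node (0,0) S=144.0000: V=(p*·38.7800+(1−p*)·0.0000)/1.14=27.0139; Δ=(38.7800−0.0000)/(174.2400−125.2800)=0.7921; B=V−Δ·S=-87.0449
Each (Δ,B) replicates both successor values, so the strategy is self-financing and V0 is arbitrage-free.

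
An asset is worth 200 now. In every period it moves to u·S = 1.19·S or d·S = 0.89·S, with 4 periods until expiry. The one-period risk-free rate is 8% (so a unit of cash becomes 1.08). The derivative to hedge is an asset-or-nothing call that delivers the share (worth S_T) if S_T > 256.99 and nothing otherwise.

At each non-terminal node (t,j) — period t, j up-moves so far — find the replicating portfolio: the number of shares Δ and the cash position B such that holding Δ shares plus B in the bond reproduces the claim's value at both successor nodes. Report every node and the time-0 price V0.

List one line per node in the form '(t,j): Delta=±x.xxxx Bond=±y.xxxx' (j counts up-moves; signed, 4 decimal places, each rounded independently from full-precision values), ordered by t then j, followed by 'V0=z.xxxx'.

(0,0): Delta=2.0909 Bond=-288.5971
(1,0): Delta=1.9317 Bond=-283.3499
(1,1): Delta=2.1598 Bond=-328.0894
(2,0): Delta=0.0000 Bond=0.0000
(2,1): Delta=2.7681 Bond=-483.1861
(2,2): Delta=1.8964 Bond=-279.7393
(3,0): Delta=0.0000 Bond=0.0000
(3,1): Delta=0.0000 Bond=0.0000
(3,2): Delta=3.9667 Bond=-823.9595
(3,3): Delta=1.0000 Bond=0.0000
V0=129.5774

Since d<R<u, set p* = (R−d)/(u−d) = 0.6333; price each node as the discounted p*-expectation of its children.
At expiry t=4: V(4,0)=0.0000, V(4,1)=0.0000, V(4,2)=0.0000, V(4,3)=299.9583, V(4,4)=401.0678
Node (3,0) S=140.9938: V=(p*·0.0000+(1−p*)·0.0000)/1.08=0.0000; Δ=(0.0000−0.0000)/(167.7826−125.4845)=0.0000; B=V−Δ·S=0.0000
Node (3,1) S=188.5198: V=(p*·0.0000+(1−p*)·0.0000)/1.08=0.0000; Δ=(0.0000−0.0000)/(224.3386−167.7826)=0.0000; B=V−Δ·S=0.0000
Node (3,2) S=252.0658: V=(p*·299.9583+(1−p*)·0.0000)/1.08=175.9015; Δ=(299.9583−0.0000)/(299.9583−224.3386)=3.9667; B=V−Δ·S=-823.9595
Node (3,3) S=337.0318: V=(p*·401.0678+(1−p*)·299.9583)/1.08=337.0318; Δ=(401.0678−299.9583)/(401.0678−299.9583)=1.0000; B=V−Δ·S=0.0000
Node (2,0) S=158.4200: V=(p*·0.0000+(1−p*)·0.0000)/1.08=0.0000; Δ=(0.0000−0.0000)/(188.5198−140.9938)=0.0000; B=V−Δ·S=0.0000
Node (2,1) S=211.8200: V=(p*·175.9015+(1−p*)·0.0000)/1.08=103.1521; Δ=(175.9015−0.0000)/(252.0658−188.5198)=2.7681; B=V−Δ·S=-483.1861
Node (2,2) S=283.2200: V=(p*·337.0318+(1−p*)·175.9015)/1.08=257.3617; Δ=(337.0318−175.9015)/(337.0318−252.0658)=1.8964; B=V−Δ·S=-279.7393
Node (1,0) S=178.0000: V=(p*·103.1521+(1−p*)·0.0000)/1.08=60.4904; Δ=(103.1521−0.0000)/(211.8200−158.4200)=1.9317; B=V−Δ·S=-283.3499
Node (1,1) S=238.0000: V=(p*·257.3617+(1−p*)·103.1521)/1.08=185.9428; Δ=(257.3617−103.1521)/(283.2200−211.8200)=2.1598; B=V−Δ·S=-328.0894
Node (0,0) S=200.0000: V=(p*·185.9428+(1−p*)·60.4904)/1.08=129.5774; Δ=(185.9428−60.4904)/(238.0000−178.0000)=2.0909; B=V−Δ·S=-288.5971
Self-financing check: at every node Δ·S+B equals the discounted successor values.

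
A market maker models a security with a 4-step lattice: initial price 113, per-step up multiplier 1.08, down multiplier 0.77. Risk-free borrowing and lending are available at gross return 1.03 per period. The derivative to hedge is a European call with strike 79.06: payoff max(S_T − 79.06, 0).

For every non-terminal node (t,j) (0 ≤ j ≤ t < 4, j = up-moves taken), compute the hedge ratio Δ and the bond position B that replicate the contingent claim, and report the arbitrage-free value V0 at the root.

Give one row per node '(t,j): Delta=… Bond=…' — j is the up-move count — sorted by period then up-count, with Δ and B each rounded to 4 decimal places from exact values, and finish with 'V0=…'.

(0,0): Delta=0.9518 Bond=-64.3883
(1,0): Delta=0.7509 Bond=-48.8446
(1,1): Delta=0.9793 Bond=-69.6806
(2,0): Delta=0.0000 Bond=0.0000
(2,1): Delta=0.8539 Bond=-59.9850
(2,2): Delta=0.9965 Bond=-74.0376
(3,0): Delta=0.0000 Bond=0.0000
(3,1): Delta=0.0000 Bond=0.0000
(3,2): Delta=0.9710 Bond=-73.6662
(3,3): Delta=1.0000 Bond=-76.7573
V0=43.1610

Under the risk-neutral measure, an up-move has probability p* = (R−d)/(u−d) = 0.8387 and values discount at R = 1.03.
Terminal payoffs: V(4,0)=0.0000, V(4,1)=0.0000, V(4,2)=0.0000, V(4,3)=30.5475, V(4,4)=74.6753
Node (3,0) S=51.5882: V=(p*·0.0000+(1−p*)·0.0000)/1.03=0.0000; Δ=(0.0000−0.0000)/(55.7153−39.7229)=0.0000; B=V−Δ·S=0.0000
Node (3,1) S=72.3575: V=(p*·0.0000+(1−p*)·0.0000)/1.03=0.0000; Δ=(0.0000−0.0000)/(78.1461−55.7153)=0.0000; B=V−Δ·S=0.0000
Node (3,2) S=101.4885: V=(p*·30.5475+(1−p*)·0.0000)/1.03=24.8743; Δ=(30.5475−0.0000)/(109.6075−78.1461)=0.9710; B=V−Δ·S=-73.6662
Node (3,3) S=142.3475: V=(p*·74.6753+(1−p*)·30.5475)/1.03=65.5902; Δ=(74.6753−30.5475)/(153.7353−109.6075)=1.0000; B=V−Δ·S=-76.7573
Node (2,0) S=66.9977: V=(p*·0.0000+(1−p*)·0.0000)/1.03=0.0000; Δ=(0.0000−0.0000)/(72.3575−51.5882)=0.0000; B=V−Δ·S=0.0000
Node (2,1) S=93.9708: V=(p*·24.8743+(1−p*)·0.0000)/1.03=20.2547; Δ=(24.8743−0.0000)/(101.4885−72.3575)=0.8539; B=V−Δ·S=-59.9850
Node (2,2) S=131.8032: V=(p*·65.5902+(1−p*)·24.8743)/1.03=57.3040; Δ=(65.5902−24.8743)/(142.3475−101.4885)=0.9965; B=V−Δ·S=-74.0376
Node (1,0) S=87.0100: V=(p*·20.2547+(1−p*)·0.0000)/1.03=16.4930; Δ=(20.2547−0.0000)/(93.9708−66.9977)=0.7509; B=V−Δ·S=-48.8446
Node (1,1) S=122.0400: V=(p*·57.3040+(1−p*)·20.2547)/1.03=49.8333; Δ=(57.3040−20.2547)/(131.8032−93.9708)=0.9793; B=V−Δ·S=-69.6806
Node (0,0) S=113.0000: V=(p*·49.8333+(1−p*)·16.4930)/1.03=43.1610; Δ=(49.8333−16.4930)/(122.0400−87.0100)=0.9518; B=V−Δ·S=-64.3883
Check: Δ(0,0)·S0 + B(0,0) = 43.1610 = V0.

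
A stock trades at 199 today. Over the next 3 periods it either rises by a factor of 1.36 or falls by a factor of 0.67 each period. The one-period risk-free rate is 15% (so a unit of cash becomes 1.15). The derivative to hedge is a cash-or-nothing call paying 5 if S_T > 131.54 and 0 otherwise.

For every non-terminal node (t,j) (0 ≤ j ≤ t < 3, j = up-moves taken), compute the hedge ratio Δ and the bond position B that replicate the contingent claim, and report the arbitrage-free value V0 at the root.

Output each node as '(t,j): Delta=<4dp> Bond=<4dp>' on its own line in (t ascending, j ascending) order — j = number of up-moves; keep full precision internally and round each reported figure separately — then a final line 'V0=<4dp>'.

No-arbitrage ⇒ martingale measure with p* = (R−d)/(u−d) = 0.6957.
Terminal payoffs: V(3,0)=0.0000, V(3,1)=0.0000, V(3,2)=5.0000, V(3,3)=5.0000
(2,0): S=89.3311. Δ = (V_up−V_dn)/(S_up−S_dn) = (0.0000−0.0000)/(121.4903−59.8518) = 0.0000. V = [p*·0.0000 + (1−p*)·0.0000]/1.15 = 0.0000. B = V − Δ·S = 0.0000.
(2,1): S=181.3288. Δ = (V_up−V_dn)/(S_up−S_dn) = (5.0000−0.0000)/(246.6072−121.4903) = 0.0400. V = [p*·5.0000 + (1−p*)·0.0000]/1.15 = 3.0246. B = V − Δ·S = -4.2218.
(2,2): S=368.0704. Δ = (V_up−V_dn)/(S_up−S_dn) = (5.0000−5.0000)/(500.5757−246.6072) = 0.0000. V = [p*·5.0000 + (1−p*)·5.0000]/1.15 = 4.3478. B = V − Δ·S = 4.3478.
(1,0): S=133.3300. Δ = (V_up−V_dn)/(S_up−S_dn) = (3.0246−0.0000)/(181.3288−89.3311) = 0.0329. V = [p*·3.0246 + (1−p*)·0.0000]/1.15 = 1.8296. B = V − Δ·S = -2.5538.
(1,1): S=270.6400. Δ = (V_up−V_dn)/(S_up−S_dn) = (4.3478−3.0246)/(368.0704−181.3288) = 0.0071. V = [p*·4.3478 + (1−p*)·3.0246]/1.15 = 3.4305. B = V − Δ·S = 1.5128.
(0,0): S=199.0000. Δ = (V_up−V_dn)/(S_up−S_dn) = (3.4305−1.8296)/(270.6400−133.3300) = 0.0117. V = [p*·3.4305 + (1−p*)·1.8296]/1.15 = 2.5594. B = V − Δ·S = 0.2392.
Root portfolio cost Δ·199+B reproduces V0=2.5594.

(0,0): Delta=0.0117 Bond=0.2392
(1,0): Delta=0.0329 Bond=-2.5538
(1,1): Delta=0.0071 Bond=1.5128
(2,0): Delta=0.0000 Bond=0.0000
(2,1): Delta=0.0400 Bond=-4.2218
(2,2): Delta=0.0000 Bond=4.3478
V0=2.5594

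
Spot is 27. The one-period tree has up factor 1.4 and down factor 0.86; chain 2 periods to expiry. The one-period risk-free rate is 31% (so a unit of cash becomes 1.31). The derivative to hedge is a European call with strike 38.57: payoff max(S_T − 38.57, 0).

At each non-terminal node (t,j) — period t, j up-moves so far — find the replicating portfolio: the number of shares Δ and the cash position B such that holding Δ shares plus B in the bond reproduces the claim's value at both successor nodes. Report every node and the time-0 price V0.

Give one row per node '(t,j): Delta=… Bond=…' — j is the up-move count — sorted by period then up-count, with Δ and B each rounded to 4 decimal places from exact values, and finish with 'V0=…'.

(0,0): Delta=0.6261 Bond=-11.0977
(1,0): Delta=0.0000 Bond=0.0000
(1,1): Delta=0.7030 Bond=-17.4456
V0=5.8069

Under the risk-neutral measure, an up-move has probability p* = (R−d)/(u−d) = 0.8333 and values discount at R = 1.31.
Payoff layer (t=2): V(2,0)=0.0000, V(2,1)=0.0000, V(2,2)=14.3500
(1,0): S=23.2200. Δ = (V_up−V_dn)/(S_up−S_dn) = (0.0000−0.0000)/(32.5080−19.9692) = 0.0000. V = [p*·0.0000 + (1−p*)·0.0000]/1.31 = 0.0000. B = V − Δ·S = 0.0000.
(1,1): S=37.8000. Δ = (V_up−V_dn)/(S_up−S_dn) = (14.3500−0.0000)/(52.9200−32.5080) = 0.7030. V = [p*·14.3500 + (1−p*)·0.0000]/1.31 = 9.1285. B = V − Δ·S = -17.4456.
(0,0): S=27.0000. Δ = (V_up−V_dn)/(S_up−S_dn) = (9.1285−0.0000)/(37.8000−23.2200) = 0.6261. V = [p*·9.1285 + (1−p*)·0.0000]/1.31 = 5.8069. B = V − Δ·S = -11.0977.
Each (Δ,B) replicates both successor values, so the strategy is self-financing and V0 is arbitrage-free.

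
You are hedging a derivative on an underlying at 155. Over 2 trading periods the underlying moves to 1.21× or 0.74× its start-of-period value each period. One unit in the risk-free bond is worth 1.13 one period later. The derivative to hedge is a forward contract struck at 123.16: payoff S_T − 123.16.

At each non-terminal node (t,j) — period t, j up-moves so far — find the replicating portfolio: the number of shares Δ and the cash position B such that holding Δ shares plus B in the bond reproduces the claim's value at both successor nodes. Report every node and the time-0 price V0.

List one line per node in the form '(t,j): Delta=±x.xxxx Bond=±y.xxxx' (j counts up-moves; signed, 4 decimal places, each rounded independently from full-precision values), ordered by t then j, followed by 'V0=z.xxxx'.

Since d<R<u, set p* = (R−d)/(u−d) = 0.8298; price each node as the discounted p*-expectation of its children.
Terminal values V(2,·): V(2,0)=-38.2820, V(2,1)=15.6270, V(2,2)=103.7755
(1,0): S=114.7000. Δ = (V_up−V_dn)/(S_up−S_dn) = (15.6270−-38.2820)/(138.7870−84.8780) = 1.0000. V = [p*·15.6270 + (1−p*)·-38.2820]/1.13 = 5.7088. B = V − Δ·S = -108.9912.
(1,1): S=187.5500. Δ = (V_up−V_dn)/(S_up−S_dn) = (103.7755−15.6270)/(226.9355−138.7870) = 1.0000. V = [p*·103.7755 + (1−p*)·15.6270]/1.13 = 78.5588. B = V − Δ·S = -108.9912.
(0,0): S=155.0000. Δ = (V_up−V_dn)/(S_up−S_dn) = (78.5588−5.7088)/(187.5500−114.7000) = 1.0000. V = [p*·78.5588 + (1−p*)·5.7088]/1.13 = 58.5477. B = V − Δ·S = -96.4523.
Check: Δ(0,0)·S0 + B(0,0) = 58.5477 = V0.

(0,0): Delta=1.0000 Bond=-96.4523
(1,0): Delta=1.0000 Bond=-108.9912
(1,1): Delta=1.0000 Bond=-108.9912
V0=58.5477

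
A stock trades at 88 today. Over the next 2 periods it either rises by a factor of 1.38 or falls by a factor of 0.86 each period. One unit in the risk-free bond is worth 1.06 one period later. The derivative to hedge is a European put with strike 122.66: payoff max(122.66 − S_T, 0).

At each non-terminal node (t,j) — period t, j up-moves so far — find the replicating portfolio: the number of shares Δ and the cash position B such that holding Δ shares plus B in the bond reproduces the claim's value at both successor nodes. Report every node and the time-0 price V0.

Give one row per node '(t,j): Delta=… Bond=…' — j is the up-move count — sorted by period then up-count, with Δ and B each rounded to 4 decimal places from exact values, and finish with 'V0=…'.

Risk-neutral probability p* = (R−d)/(u−d) = (1.06−0.86)/(1.38−0.86) = 0.3846.
Terminal values V(2,·): V(2,0)=57.5752, V(2,1)=18.2216, V(2,2)=0.0000
Node (1,0) S=75.6800: V=(p*·18.2216+(1−p*)·57.5752)/1.06=40.0370; Δ=(18.2216−57.5752)/(104.4384−65.0848)=-1.0000; B=V−Δ·S=115.7170
Node (1,1) S=121.4400: V=(p*·0.0000+(1−p*)·18.2216)/1.06=10.5786; Δ=(0.0000−18.2216)/(167.5872−104.4384)=-0.2886; B=V−Δ·S=45.6201
Node (0,0) S=88.0000: V=(p*·10.5786+(1−p*)·40.0370)/1.06=27.0819; Δ=(10.5786−40.0370)/(121.4400−75.6800)=-0.6438; B=V−Δ·S=83.7327
Root portfolio cost Δ·88+B reproduces V0=27.0819.

(0,0): Delta=-0.6438 Bond=83.7327
(1,0): Delta=-1.0000 Bond=115.7170
(1,1): Delta=-0.2886 Bond=45.6201
V0=27.0819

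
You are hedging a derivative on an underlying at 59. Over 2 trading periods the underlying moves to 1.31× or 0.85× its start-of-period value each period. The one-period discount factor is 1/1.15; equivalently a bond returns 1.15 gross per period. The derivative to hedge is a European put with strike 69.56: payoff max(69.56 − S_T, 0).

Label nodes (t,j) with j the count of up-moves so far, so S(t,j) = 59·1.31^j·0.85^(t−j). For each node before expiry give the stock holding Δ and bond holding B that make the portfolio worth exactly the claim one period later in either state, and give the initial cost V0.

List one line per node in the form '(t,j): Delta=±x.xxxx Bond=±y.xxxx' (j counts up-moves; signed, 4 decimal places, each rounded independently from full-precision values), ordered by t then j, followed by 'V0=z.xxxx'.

Since d<R<u, set p* = (R−d)/(u−d) = 0.6522; price each node as the discounted p*-expectation of its children.
At expiry t=2: V(2,0)=26.9325, V(2,1)=3.8635, V(2,2)=0.0000
  t=1,j=0: stock 50.1500 → up 65.6965 (V=3.8635), down 42.6275 (V=26.9325). Price 10.3370; hedge Δ=-1.0000, bond B=60.4870.
  t=1,j=1: stock 77.2900 → up 101.2499 (V=0.0000), down 65.6965 (V=3.8635). Price 1.1685; hedge Δ=-0.1087, bond B=9.5675.
  t=0,j=0: stock 59.0000 → up 77.2900 (V=1.1685), down 50.1500 (V=10.3370). Price 3.7892; hedge Δ=-0.3378, bond B=23.7205.
Each (Δ,B) replicates both successor values, so the strategy is self-financing and V0 is arbitrage-free.

(0,0): Delta=-0.3378 Bond=23.7205
(1,0): Delta=-1.0000 Bond=60.4870
(1,1): Delta=-0.1087 Bond=9.5675
V0=3.7892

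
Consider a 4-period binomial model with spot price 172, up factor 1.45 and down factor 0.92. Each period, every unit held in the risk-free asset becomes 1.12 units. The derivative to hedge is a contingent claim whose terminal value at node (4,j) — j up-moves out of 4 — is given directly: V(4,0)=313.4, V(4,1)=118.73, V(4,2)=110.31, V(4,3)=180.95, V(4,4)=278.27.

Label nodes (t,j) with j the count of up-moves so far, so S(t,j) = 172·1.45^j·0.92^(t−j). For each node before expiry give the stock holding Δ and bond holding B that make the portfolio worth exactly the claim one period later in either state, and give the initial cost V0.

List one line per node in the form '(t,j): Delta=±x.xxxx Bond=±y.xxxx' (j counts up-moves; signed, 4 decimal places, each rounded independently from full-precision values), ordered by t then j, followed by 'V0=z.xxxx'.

Risk-neutral probability p* = (R−d)/(u−d) = (1.12−0.92)/(1.45−0.92) = 0.3774.
Terminal values V(4,·): V(4,0)=313.4000, V(4,1)=118.7300, V(4,2)=110.3100, V(4,3)=180.9500, V(4,4)=278.2700
Node (3,0) S=133.9343: V=(p*·118.7300+(1−p*)·313.4000)/1.12=214.2318; Δ=(118.7300−313.4000)/(194.2048−123.2196)=-2.7424; B=V−Δ·S=581.5337
Node (3,1) S=211.0922: V=(p*·110.3100+(1−p*)·118.7300)/1.12=103.1720; Δ=(110.3100−118.7300)/(306.0836−194.2048)=-0.0753; B=V−Δ·S=119.0588
Node (3,2) S=332.6996: V=(p*·180.9500+(1−p*)·110.3100)/1.12=122.2916; Δ=(180.9500−110.3100)/(482.4144−306.0836)=0.4006; B=V−Δ·S=-10.9914
Node (3,3) S=524.3635: V=(p*·278.2700+(1−p*)·180.9500)/1.12=194.3523; Δ=(278.2700−180.9500)/(760.3271−482.4144)=0.3502; B=V−Δ·S=10.7296
Node (2,0) S=145.5808: V=(p*·103.1720+(1−p*)·214.2318)/1.12=153.8593; Δ=(103.1720−214.2318)/(211.0922−133.9343)=-1.4394; B=V−Δ·S=363.4061
Node (2,1) S=229.4480: V=(p*·122.2916+(1−p*)·103.1720)/1.12=98.5598; Δ=(122.2916−103.1720)/(332.6996−211.0922)=0.1572; B=V−Δ·S=62.4850
Node (2,2) S=361.6300: V=(p*·194.3523+(1−p*)·122.2916)/1.12=133.4681; Δ=(194.3523−122.2916)/(524.3635−332.6996)=0.3760; B=V−Δ·S=-2.4954
Node (1,0) S=158.2400: V=(p*·98.5598+(1−p*)·153.8593)/1.12=118.7425; Δ=(98.5598−153.8593)/(229.4480−145.5808)=-0.6594; B=V−Δ·S=223.0813
Node (1,1) S=249.4000: V=(p*·133.4681+(1−p*)·98.5598)/1.12=99.7614; Δ=(133.4681−98.5598)/(361.6300−229.4480)=0.2641; B=V−Δ·S=33.8966
Node (0,0) S=172.0000: V=(p*·99.7614+(1−p*)·118.7425)/1.12=99.6248; Δ=(99.7614−118.7425)/(249.4000−158.2400)=-0.2082; B=V−Δ·S=135.4382
Root portfolio cost Δ·172+B reproduces V0=99.6248.

(0,0): Delta=-0.2082 Bond=135.4382
(1,0): Delta=-0.6594 Bond=223.0813
(1,1): Delta=0.2641 Bond=33.8966
(2,0): Delta=-1.4394 Bond=363.4061
(2,1): Delta=0.1572 Bond=62.4850
(2,2): Delta=0.3760 Bond=-2.4954
(3,0): Delta=-2.7424 Bond=581.5337
(3,1): Delta=-0.0753 Bond=119.0588
(3,2): Delta=0.4006 Bond=-10.9914
(3,3): Delta=0.3502 Bond=10.7296
V0=99.6248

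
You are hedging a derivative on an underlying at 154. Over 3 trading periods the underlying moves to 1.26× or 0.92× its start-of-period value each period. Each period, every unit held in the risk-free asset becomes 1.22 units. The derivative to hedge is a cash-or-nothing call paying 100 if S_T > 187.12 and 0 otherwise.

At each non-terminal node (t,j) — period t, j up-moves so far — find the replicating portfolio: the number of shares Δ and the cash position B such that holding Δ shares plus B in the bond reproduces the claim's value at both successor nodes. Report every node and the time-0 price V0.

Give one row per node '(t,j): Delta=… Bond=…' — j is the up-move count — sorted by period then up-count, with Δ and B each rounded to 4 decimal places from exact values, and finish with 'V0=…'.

(0,0): Delta=0.2664 Bond=11.9378
(1,0): Delta=1.5014 Bond=-160.4101
(1,1): Delta=0.1462 Bond=37.8940
(2,0): Delta=0.0000 Bond=0.0000
(2,1): Delta=1.6476 Bond=-221.7936
(2,2): Delta=0.0000 Bond=81.9672
V0=52.9634

Since d<R<u, set p* = (R−d)/(u−d) = 0.8824; price each node as the discounted p*-expectation of its children.
At expiry t=3: V(3,0)=0.0000, V(3,1)=0.0000, V(3,2)=100.0000, V(3,3)=100.0000
  t=2,j=0: stock 130.3456 → up 164.2355 (V=0.0000), down 119.9180 (V=0.0000). Price 0.0000; hedge Δ=0.0000, bond B=0.0000.
  t=2,j=1: stock 178.5168 → up 224.9312 (V=100.0000), down 164.2355 (V=0.0000). Price 72.3240; hedge Δ=1.6476, bond B=-221.7936.
  t=2,j=2: stock 244.4904 → up 308.0579 (V=100.0000), down 224.9312 (V=100.0000). Price 81.9672; hedge Δ=0.0000, bond B=81.9672.
  t=1,j=0: stock 141.6800 → up 178.5168 (V=72.3240), down 130.3456 (V=0.0000). Price 52.3076; hedge Δ=1.5014, bond B=-160.4101.
  t=1,j=1: stock 194.0400 → up 244.4904 (V=81.9672), down 178.5168 (V=72.3240). Price 66.2563; hedge Δ=0.1462, bond B=37.8940.
  t=0,j=0: stock 154.0000 → up 194.0400 (V=66.2563), down 141.6800 (V=52.3076). Price 52.9634; hedge Δ=0.2664, bond B=11.9378.
Each (Δ,B) replicates both successor values, so the strategy is self-financing and V0 is arbitrage-free.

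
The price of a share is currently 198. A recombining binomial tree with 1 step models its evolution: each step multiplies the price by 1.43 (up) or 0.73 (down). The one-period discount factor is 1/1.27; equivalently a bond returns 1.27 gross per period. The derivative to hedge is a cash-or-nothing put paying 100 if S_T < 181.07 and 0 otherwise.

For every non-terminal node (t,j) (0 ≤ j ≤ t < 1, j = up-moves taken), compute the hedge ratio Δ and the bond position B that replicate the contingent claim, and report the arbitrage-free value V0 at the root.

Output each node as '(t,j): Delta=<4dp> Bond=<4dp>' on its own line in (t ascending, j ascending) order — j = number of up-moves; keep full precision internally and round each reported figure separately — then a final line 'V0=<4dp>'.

No-arbitrage ⇒ martingale measure with p* = (R−d)/(u−d) = 0.7714.
Payoff layer (t=1): V(1,0)=100.0000, V(1,1)=0.0000
(0,0): S=198.0000. Δ = (V_up−V_dn)/(S_up−S_dn) = (0.0000−100.0000)/(283.1400−144.5400) = -0.7215. V = [p*·0.0000 + (1−p*)·100.0000]/1.27 = 17.9978. B = V − Δ·S = 160.8549.
Self-financing check: at every node Δ·S+B equals the discounted successor values.

(0,0): Delta=-0.7215 Bond=160.8549
V0=17.9978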